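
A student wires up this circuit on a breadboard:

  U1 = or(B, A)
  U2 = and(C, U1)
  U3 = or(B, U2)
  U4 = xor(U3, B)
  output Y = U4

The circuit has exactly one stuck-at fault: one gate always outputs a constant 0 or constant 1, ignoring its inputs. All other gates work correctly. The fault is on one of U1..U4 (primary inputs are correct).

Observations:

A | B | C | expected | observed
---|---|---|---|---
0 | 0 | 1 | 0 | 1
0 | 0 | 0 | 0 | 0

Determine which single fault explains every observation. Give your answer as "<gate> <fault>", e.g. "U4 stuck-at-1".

U1 stuck-at-1

Fault-free values for test 1 (A=0, B=0, C=1): U1=0, U2=0, U3=0, U4=0, giving Y=0. Observed 1.
Test 1: faults giving observed 1 are {U1 stuck-at-1, U2 stuck-at-1, U3 stuck-at-1, U4 stuck-at-1}.
Test 2 (A=0, B=0, C=0): fault-free U1=0, U2=0, U3=0, U4=0 → 0; observed 0. Eliminates U2 stuck-at-1, U3 stuck-at-1, U4 stuck-at-1.
Only U1 stuck-at-1 is consistent with every test.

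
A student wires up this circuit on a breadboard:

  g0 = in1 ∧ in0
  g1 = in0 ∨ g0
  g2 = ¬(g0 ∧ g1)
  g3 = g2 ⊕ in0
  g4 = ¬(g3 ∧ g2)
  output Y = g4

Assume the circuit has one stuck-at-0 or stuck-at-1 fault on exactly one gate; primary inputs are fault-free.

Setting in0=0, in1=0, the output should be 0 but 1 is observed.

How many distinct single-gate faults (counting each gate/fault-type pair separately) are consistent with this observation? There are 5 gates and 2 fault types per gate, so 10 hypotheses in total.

4

Fault-free: g0=0, g1=0, g2=1, g3=1, g4=0 → 0. Observed 1.
  g0 stuck-at-0: output 0 ✗
  g0 stuck-at-1: output 1 ✓
  g1 stuck-at-0: output 0 ✗
  g1 stuck-at-1: output 0 ✗
  g2 stuck-at-0: output 1 ✓
  g2 stuck-at-1: output 0 ✗
  g3 stuck-at-0: output 1 ✓
  g3 stuck-at-1: output 0 ✗
  g4 stuck-at-0: output 0 ✗
  g4 stuck-at-1: output 1 ✓
Consistent faults: {g0 stuck-at-1, g2 stuck-at-0, g3 stuck-at-0, g4 stuck-at-1} — 4 in all.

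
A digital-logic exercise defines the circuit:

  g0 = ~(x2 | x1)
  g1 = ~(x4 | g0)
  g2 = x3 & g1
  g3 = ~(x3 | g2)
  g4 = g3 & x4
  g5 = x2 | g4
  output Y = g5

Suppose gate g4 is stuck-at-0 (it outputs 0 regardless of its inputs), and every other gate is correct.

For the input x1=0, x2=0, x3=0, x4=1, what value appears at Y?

0

Propagate with g4 forced: g0=1, g1=0, g2=0, g3=1, g4=0 [stuck-at-0], g5=0.
So Y = 0. (Without the fault it would be 1.)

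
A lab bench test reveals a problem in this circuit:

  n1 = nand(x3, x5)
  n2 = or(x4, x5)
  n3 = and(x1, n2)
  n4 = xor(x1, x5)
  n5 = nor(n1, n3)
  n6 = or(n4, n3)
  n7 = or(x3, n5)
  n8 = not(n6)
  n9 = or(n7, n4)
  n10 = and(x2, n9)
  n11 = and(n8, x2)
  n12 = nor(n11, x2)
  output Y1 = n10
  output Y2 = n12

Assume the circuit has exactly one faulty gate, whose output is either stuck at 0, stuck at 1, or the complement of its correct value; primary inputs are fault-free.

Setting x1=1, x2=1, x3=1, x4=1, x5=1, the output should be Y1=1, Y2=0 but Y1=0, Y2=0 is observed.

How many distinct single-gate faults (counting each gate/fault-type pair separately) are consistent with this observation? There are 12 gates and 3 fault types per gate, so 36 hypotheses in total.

Fault-free: n1=0, n2=1, n3=1, n4=0, n5=0, n6=1, n7=1, n8=0, n9=1, n10=1, n11=0, n12=0 → Y1=1, Y2=0. Observed Y1=0, Y2=0.
  n1: none of the 3 fault types match ✗
  n2: none of the 3 fault types match ✗
  n3: none of the 3 fault types match ✗
  n4: none of the 3 fault types match ✗
  n5: none of the 3 fault types match ✗
  n6: none of the 3 fault types match ✗
  n7: stuck-at-0, inverted output ✓; others ✗
  n8: none of the 3 fault types match ✗
  n9: stuck-at-0, inverted output ✓; others ✗
  n10: stuck-at-0, inverted output ✓; others ✗
  n11: none of the 3 fault types match ✗
  n12: none of the 3 fault types match ✗
Consistent faults: {n7 stuck-at-0, n7 inverted output, n9 stuck-at-0, n9 inverted output, n10 stuck-at-0, n10 inverted output} — 6 in all.

6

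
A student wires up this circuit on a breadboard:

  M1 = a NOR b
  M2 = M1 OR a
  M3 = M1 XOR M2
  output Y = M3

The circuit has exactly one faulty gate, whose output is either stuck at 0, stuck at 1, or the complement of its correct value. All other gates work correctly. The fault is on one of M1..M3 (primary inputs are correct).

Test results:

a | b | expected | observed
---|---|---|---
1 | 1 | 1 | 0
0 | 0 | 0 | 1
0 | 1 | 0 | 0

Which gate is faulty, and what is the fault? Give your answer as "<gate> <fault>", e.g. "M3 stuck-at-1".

M2 stuck-at-0

Fault-free values for test 1 (a=1, b=1): M1=0, M2=1, M3=1, giving Y=1. Observed 0.
Test 1: faults giving observed 0 are {M1 stuck-at-1, M1 inverted output, M2 stuck-at-0, M2 inverted output, M3 stuck-at-0, M3 inverted output}.
Test 2 (a=0, b=0): fault-free M1=1, M2=1, M3=0 → 0; observed 1. Eliminates M1 stuck-at-1, M1 inverted output, M3 stuck-at-0.
Test 3 (a=0, b=1): fault-free M1=0, M2=0, M3=0 → 0; observed 0. Eliminates M2 inverted output, M3 inverted output.
Only M2 stuck-at-0 is consistent with every test.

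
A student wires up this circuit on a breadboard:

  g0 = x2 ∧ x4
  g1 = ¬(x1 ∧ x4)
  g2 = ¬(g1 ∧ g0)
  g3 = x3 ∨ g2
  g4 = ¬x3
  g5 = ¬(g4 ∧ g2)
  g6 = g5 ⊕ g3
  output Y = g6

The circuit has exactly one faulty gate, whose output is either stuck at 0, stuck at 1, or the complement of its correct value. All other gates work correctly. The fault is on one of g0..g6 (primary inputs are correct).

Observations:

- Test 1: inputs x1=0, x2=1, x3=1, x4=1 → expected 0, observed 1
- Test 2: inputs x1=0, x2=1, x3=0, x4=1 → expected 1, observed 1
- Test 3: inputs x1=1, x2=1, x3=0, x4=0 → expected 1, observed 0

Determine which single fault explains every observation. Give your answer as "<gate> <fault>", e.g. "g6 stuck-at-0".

g3 stuck-at-0

Fault-free values for test 1 (x1=0, x2=1, x3=1, x4=1): g0=1, g1=1, g2=0, g3=1, g4=0, g5=1, g6=0, giving Y=0. Observed 1.
Test 1: faults giving observed 1 are {g3 stuck-at-0, g3 inverted output, g5 stuck-at-0, g5 inverted output, g6 stuck-at-1, g6 inverted output}.
Test 2 (x1=0, x2=1, x3=0, x4=1): fault-free g0=1, g1=1, g2=0, g3=0, g4=1, g5=1, g6=1 → 1; observed 1. Eliminates g3 inverted output, g5 stuck-at-0, g5 inverted output, g6 inverted output.
Test 3 (x1=1, x2=1, x3=0, x4=0): fault-free g0=0, g1=1, g2=1, g3=1, g4=1, g5=0, g6=1 → 1; observed 0. Eliminates g6 stuck-at-1.
Only g3 stuck-at-0 is consistent with every test.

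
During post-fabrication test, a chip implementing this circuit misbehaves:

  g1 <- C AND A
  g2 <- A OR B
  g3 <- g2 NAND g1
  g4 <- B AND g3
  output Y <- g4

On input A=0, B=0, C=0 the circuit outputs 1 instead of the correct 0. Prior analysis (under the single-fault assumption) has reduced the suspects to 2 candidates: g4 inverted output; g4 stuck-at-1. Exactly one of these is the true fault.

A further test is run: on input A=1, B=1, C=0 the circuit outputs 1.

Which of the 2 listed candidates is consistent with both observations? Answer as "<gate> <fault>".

Evaluate each candidate on input A=1, B=1, C=0:
  g4 inverted output: g1=0, g2=1, g3=1, g4=0 [inverted output] → 0 — eliminated
  g4 stuck-at-1: g1=0, g2=1, g3=1, g4=1 [stuck-at-1] → 1 — matches
Only g4 stuck-at-1 reproduces the observed 1.

g4 stuck-at-1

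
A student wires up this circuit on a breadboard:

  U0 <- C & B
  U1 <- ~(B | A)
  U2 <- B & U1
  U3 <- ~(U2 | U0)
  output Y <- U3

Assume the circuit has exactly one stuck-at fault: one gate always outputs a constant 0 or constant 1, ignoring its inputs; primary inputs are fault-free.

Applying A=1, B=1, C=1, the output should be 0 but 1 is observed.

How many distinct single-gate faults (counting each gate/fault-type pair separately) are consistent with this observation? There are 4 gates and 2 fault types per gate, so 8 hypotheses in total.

2

Fault-free: U0=1, U1=0, U2=0, U3=0 → 0. Observed 1.
  U0 stuck-at-0: output 1 ✓
  U0 stuck-at-1: output 0 ✗
  U1 stuck-at-0: output 0 ✗
  U1 stuck-at-1: output 0 ✗
  U2 stuck-at-0: output 0 ✗
  U2 stuck-at-1: output 0 ✗
  U3 stuck-at-0: output 0 ✗
  U3 stuck-at-1: output 1 ✓
Consistent faults: {U0 stuck-at-0, U3 stuck-at-1} — 2 in all.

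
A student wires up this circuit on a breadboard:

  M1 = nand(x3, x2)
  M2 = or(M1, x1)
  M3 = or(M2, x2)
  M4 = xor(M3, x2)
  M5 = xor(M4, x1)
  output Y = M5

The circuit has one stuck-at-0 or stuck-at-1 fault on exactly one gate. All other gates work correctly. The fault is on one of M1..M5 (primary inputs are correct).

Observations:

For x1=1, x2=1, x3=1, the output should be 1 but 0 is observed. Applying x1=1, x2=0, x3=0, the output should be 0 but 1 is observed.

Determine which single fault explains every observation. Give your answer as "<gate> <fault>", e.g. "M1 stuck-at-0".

Fault-free values for test 1 (x1=1, x2=1, x3=1): M1=0, M2=1, M3=1, M4=0, M5=1, giving Y=1. Observed 0.
Test 1: faults giving observed 0 are {M3 stuck-at-0, M4 stuck-at-1, M5 stuck-at-0}.
Test 2 (x1=1, x2=0, x3=0): fault-free M1=1, M2=1, M3=1, M4=1, M5=0 → 0; observed 1. Eliminates M4 stuck-at-1, M5 stuck-at-0.
Only M3 stuck-at-0 is consistent with every test.

M3 stuck-at-0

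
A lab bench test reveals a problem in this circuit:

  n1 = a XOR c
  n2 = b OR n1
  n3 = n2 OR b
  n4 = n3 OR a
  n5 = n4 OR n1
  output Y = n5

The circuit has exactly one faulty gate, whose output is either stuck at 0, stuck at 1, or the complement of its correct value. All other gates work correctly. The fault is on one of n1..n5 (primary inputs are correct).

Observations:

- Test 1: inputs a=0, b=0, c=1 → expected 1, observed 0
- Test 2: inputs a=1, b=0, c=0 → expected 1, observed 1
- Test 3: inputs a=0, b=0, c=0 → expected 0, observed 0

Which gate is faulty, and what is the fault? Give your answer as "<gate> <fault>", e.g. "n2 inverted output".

Fault-free values for test 1 (a=0, b=0, c=1): n1=1, n2=1, n3=1, n4=1, n5=1, giving Y=1. Observed 0.
Test 1: faults giving observed 0 are {n1 stuck-at-0, n1 inverted output, n5 stuck-at-0, n5 inverted output}.
Test 2 (a=1, b=0, c=0): fault-free n1=1, n2=1, n3=1, n4=1, n5=1 → 1; observed 1. Eliminates n5 stuck-at-0, n5 inverted output.
Test 3 (a=0, b=0, c=0): fault-free n1=0, n2=0, n3=0, n4=0, n5=0 → 0; observed 0. Eliminates n1 inverted output.
Only n1 stuck-at-0 is consistent with every test.

n1 stuck-at-0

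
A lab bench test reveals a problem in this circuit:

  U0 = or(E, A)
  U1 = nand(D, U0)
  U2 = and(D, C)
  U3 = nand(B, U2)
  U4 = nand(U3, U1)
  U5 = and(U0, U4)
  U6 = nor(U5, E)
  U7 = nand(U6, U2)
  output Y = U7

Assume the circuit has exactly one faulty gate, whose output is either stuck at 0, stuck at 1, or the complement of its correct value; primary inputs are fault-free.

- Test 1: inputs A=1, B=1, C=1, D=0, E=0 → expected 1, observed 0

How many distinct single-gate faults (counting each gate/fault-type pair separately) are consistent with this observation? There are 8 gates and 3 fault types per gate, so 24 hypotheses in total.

Fault-free: U0=1, U1=1, U2=0, U3=1, U4=0, U5=0, U6=1, U7=1 → 1. Observed 0.
  U0: none of the 3 fault types match ✗
  U1: none of the 3 fault types match ✗
  U2: none of the 3 fault types match ✗
  U3: none of the 3 fault types match ✗
  U4: none of the 3 fault types match ✗
  U5: none of the 3 fault types match ✗
  U6: none of the 3 fault types match ✗
  U7: stuck-at-0, inverted output ✓; others ✗
Consistent faults: {U7 stuck-at-0, U7 inverted output} — 2 in all.

2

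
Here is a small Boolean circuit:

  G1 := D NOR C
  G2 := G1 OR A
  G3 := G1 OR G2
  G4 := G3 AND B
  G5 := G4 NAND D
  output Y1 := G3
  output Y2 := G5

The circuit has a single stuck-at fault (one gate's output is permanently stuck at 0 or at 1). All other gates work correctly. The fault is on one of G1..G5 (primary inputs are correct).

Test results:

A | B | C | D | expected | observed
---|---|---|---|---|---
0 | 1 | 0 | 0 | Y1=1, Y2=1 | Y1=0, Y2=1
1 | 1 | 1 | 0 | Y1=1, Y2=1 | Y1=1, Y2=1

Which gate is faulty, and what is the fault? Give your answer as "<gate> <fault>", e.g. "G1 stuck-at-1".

G1 stuck-at-0

Fault-free values for test 1 (A=0, B=1, C=0, D=0): G1=1, G2=1, G3=1, G4=1, G5=1, giving Y1=1, Y2=1. Observed Y1=0, Y2=1.
Test 1: faults giving observed Y1=0, Y2=1 are {G1 stuck-at-0, G3 stuck-at-0}.
Test 2 (A=1, B=1, C=1, D=0): fault-free G1=0, G2=1, G3=1, G4=1, G5=1 → Y1=1, Y2=1; observed Y1=1, Y2=1. Eliminates G3 stuck-at-0.
Only G1 stuck-at-0 is consistent with every test.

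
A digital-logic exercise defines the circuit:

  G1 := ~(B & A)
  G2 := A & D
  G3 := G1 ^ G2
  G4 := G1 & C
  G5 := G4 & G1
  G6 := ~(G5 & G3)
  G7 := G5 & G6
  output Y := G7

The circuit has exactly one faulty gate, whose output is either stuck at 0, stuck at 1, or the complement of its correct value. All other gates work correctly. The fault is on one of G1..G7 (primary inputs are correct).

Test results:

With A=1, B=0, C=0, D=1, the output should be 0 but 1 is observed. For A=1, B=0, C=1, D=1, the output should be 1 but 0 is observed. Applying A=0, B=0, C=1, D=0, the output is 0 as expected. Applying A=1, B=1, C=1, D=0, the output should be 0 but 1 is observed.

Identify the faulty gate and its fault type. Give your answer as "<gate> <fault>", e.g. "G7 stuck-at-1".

Fault-free values for test 1 (A=1, B=0, C=0, D=1): G1=1, G2=1, G3=0, G4=0, G5=0, G6=1, G7=0, giving Y=0. Observed 1.
Test 1: faults giving observed 1 are {G4 stuck-at-1, G4 inverted output, G5 stuck-at-1, G5 inverted output, G7 stuck-at-1, G7 inverted output}.
Test 2 (A=1, B=0, C=1, D=1): fault-free G1=1, G2=1, G3=0, G4=1, G5=1, G6=1, G7=1 → 1; observed 0. Eliminates G4 stuck-at-1, G5 stuck-at-1, G7 stuck-at-1.
Test 3 (A=0, B=0, C=1, D=0): fault-free G1=1, G2=0, G3=1, G4=1, G5=1, G6=0, G7=0 → 0; observed 0. Eliminates G7 inverted output.
Test 4 (A=1, B=1, C=1, D=0): fault-free G1=0, G2=0, G3=0, G4=0, G5=0, G6=1, G7=0 → 0; observed 1. Eliminates G4 inverted output.
Only G5 inverted output is consistent with every test.

G5 inverted output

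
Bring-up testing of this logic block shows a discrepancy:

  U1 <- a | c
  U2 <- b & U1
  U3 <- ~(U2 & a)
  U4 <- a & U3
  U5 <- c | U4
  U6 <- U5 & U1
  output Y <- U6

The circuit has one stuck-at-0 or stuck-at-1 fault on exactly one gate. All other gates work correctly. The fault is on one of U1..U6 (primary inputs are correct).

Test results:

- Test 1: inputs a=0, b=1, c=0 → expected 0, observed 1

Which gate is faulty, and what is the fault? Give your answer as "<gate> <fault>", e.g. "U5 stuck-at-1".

Fault-free values for test 1 (a=0, b=1, c=0): U1=0, U2=0, U3=1, U4=0, U5=0, U6=0, giving Y=0. Observed 1.
Test 1: faults giving observed 1 are {U6 stuck-at-1}.
Only U6 stuck-at-1 is consistent with every test.

U6 stuck-at-1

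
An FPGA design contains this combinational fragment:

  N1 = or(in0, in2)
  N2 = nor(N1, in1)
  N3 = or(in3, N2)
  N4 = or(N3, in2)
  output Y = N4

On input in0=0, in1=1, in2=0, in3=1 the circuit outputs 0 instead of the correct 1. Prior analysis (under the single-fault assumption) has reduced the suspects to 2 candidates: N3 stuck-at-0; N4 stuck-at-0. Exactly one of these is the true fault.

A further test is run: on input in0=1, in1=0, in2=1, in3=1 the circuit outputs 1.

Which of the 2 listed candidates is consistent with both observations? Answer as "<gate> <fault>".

Evaluate each candidate on input in0=1, in1=0, in2=1, in3=1:
  N3 stuck-at-0: N1=1, N2=0, N3=0 [stuck-at-0], N4=1 → 1 — matches
  N4 stuck-at-0: N1=1, N2=0, N3=1, N4=0 [stuck-at-0] → 0 — eliminated
Only N3 stuck-at-0 reproduces the observed 1.

N3 stuck-at-0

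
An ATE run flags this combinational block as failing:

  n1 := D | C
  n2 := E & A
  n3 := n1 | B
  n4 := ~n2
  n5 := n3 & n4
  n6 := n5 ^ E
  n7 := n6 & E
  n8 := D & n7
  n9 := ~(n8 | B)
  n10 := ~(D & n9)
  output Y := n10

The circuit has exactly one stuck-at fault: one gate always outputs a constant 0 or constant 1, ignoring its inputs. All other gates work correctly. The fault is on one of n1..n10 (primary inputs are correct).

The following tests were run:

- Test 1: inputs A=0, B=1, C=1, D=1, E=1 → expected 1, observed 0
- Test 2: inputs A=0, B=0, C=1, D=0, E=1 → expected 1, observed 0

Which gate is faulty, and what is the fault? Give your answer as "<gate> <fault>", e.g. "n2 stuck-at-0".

n10 stuck-at-0

Fault-free values for test 1 (A=0, B=1, C=1, D=1, E=1): n1=1, n2=0, n3=1, n4=1, n5=1, n6=0, n7=0, n8=0, n9=0, n10=1, giving Y=1. Observed 0.
Test 1: faults giving observed 0 are {n9 stuck-at-1, n10 stuck-at-0}.
Test 2 (A=0, B=0, C=1, D=0, E=1): fault-free n1=1, n2=0, n3=1, n4=1, n5=1, n6=0, n7=0, n8=0, n9=1, n10=1 → 1; observed 0. Eliminates n9 stuck-at-1.
Only n10 stuck-at-0 is consistent with every test.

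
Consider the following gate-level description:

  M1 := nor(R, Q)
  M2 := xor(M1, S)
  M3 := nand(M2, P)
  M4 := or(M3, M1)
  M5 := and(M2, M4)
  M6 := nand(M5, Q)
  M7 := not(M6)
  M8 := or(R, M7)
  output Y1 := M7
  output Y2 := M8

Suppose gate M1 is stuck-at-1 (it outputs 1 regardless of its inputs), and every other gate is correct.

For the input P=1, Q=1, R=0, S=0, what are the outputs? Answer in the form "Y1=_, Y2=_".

Y1=1, Y2=1

Propagate with M1 forced: M1=1 [stuck-at-1], M2=1, M3=0, M4=1, M5=1, M6=0, M7=1, M8=1.
So the outputs are Y1=1, Y2=1. (Without the fault they would be Y1=0, Y2=0.)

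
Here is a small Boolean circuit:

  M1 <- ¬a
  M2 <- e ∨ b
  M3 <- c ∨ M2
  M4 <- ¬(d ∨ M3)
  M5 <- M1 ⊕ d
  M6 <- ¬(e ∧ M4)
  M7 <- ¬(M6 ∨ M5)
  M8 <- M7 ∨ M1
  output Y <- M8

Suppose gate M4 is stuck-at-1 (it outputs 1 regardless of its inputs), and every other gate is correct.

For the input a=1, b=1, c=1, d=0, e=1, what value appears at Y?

Propagate with M4 forced: M1=0, M2=1, M3=1, M4=1 [stuck-at-1], M5=0, M6=0, M7=1, M8=1.
So Y = 1. (Without the fault it would be 0.)

1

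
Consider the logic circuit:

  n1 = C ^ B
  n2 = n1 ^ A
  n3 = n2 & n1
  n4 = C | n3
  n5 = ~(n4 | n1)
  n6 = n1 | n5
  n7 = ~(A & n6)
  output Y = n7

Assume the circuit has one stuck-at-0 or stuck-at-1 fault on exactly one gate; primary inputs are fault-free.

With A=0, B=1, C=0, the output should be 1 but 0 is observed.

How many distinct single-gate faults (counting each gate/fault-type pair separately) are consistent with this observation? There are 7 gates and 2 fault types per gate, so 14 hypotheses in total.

Fault-free: n1=1, n2=1, n3=1, n4=1, n5=0, n6=1, n7=1 → 1. Observed 0.
  n1 stuck-at-0: output 1 ✗
  n1 stuck-at-1: output 1 ✗
  n2 stuck-at-0: output 1 ✗
  n2 stuck-at-1: output 1 ✗
  n3 stuck-at-0: output 1 ✗
  n3 stuck-at-1: output 1 ✗
  n4 stuck-at-0: output 1 ✗
  n4 stuck-at-1: output 1 ✗
  n5 stuck-at-0: output 1 ✗
  n5 stuck-at-1: output 1 ✗
  n6 stuck-at-0: output 1 ✗
  n6 stuck-at-1: output 1 ✗
  n7 stuck-at-0: output 0 ✓
  n7 stuck-at-1: output 1 ✗
Consistent faults: {n7 stuck-at-0} — 1 in all.

1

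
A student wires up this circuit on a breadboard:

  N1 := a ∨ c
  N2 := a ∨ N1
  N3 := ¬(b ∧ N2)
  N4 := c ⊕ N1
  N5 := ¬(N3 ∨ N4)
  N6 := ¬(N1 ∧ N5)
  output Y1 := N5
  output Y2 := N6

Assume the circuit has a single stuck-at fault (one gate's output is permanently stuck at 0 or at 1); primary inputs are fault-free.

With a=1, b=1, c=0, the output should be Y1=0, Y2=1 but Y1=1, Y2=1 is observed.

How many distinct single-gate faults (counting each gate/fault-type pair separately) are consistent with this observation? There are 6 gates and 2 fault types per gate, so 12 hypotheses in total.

1

Fault-free: N1=1, N2=1, N3=0, N4=1, N5=0, N6=1 → Y1=0, Y2=1. Observed Y1=1, Y2=1.
  N1 stuck-at-0: output Y1=1, Y2=1 ✓
  N1 stuck-at-1: output Y1=0, Y2=1 ✗
  N2 stuck-at-0: output Y1=0, Y2=1 ✗
  N2 stuck-at-1: output Y1=0, Y2=1 ✗
  N3 stuck-at-0: output Y1=0, Y2=1 ✗
  N3 stuck-at-1: output Y1=0, Y2=1 ✗
  N4 stuck-at-0: output Y1=1, Y2=0 ✗
  N4 stuck-at-1: output Y1=0, Y2=1 ✗
  N5 stuck-at-0: output Y1=0, Y2=1 ✗
  N5 stuck-at-1: output Y1=1, Y2=0 ✗
  N6 stuck-at-0: output Y1=0, Y2=0 ✗
  N6 stuck-at-1: output Y1=0, Y2=1 ✗
Consistent faults: {N1 stuck-at-0} — 1 in all.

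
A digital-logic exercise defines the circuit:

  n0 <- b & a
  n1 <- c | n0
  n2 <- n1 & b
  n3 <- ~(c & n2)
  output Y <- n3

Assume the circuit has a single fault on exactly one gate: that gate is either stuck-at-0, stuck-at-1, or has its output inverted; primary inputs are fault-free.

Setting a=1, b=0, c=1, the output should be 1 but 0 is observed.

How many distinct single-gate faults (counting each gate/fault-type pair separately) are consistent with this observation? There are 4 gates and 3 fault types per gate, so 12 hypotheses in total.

4

Fault-free: n0=0, n1=1, n2=0, n3=1 → 1. Observed 0.
  n0 stuck-at-0: output 1 ✗
  n0 stuck-at-1: output 1 ✗
  n0 inverted output: output 1 ✗
  n1 stuck-at-0: output 1 ✗
  n1 stuck-at-1: output 1 ✗
  n1 inverted output: output 1 ✗
  n2 stuck-at-0: output 1 ✗
  n2 stuck-at-1: output 0 ✓
  n2 inverted output: output 0 ✓
  n3 stuck-at-0: output 0 ✓
  n3 stuck-at-1: output 1 ✗
  n3 inverted output: output 0 ✓
Consistent faults: {n2 stuck-at-1, n2 inverted output, n3 stuck-at-0, n3 inverted output} — 4 in all.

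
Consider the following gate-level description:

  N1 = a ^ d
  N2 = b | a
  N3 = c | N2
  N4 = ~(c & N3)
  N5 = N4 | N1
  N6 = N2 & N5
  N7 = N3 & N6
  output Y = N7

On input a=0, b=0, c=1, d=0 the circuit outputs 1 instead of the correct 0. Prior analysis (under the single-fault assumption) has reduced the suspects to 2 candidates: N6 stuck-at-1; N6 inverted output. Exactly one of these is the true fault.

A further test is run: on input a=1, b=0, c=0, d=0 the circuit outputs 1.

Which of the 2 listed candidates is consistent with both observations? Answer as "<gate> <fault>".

N6 stuck-at-1

Evaluate each candidate on input a=1, b=0, c=0, d=0:
  N6 stuck-at-1: N1=1, N2=1, N3=1, N4=1, N5=1, N6=1 [stuck-at-1], N7=1 → 1 — matches
  N6 inverted output: N1=1, N2=1, N3=1, N4=1, N5=1, N6=0 [inverted output], N7=0 → 0 — eliminated
Only N6 stuck-at-1 reproduces the observed 1.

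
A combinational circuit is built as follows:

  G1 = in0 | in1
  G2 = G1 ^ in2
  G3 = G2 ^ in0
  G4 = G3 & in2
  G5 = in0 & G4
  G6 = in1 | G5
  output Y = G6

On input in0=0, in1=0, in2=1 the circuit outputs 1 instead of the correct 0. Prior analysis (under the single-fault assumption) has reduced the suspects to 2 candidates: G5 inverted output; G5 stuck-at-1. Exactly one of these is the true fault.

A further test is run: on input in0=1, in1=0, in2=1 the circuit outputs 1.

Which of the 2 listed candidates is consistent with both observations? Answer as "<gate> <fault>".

Evaluate each candidate on input in0=1, in1=0, in2=1:
  G5 inverted output: G1=1, G2=0, G3=1, G4=1, G5=0 [inverted output], G6=0 → 0 — eliminated
  G5 stuck-at-1: G1=1, G2=0, G3=1, G4=1, G5=1 [stuck-at-1], G6=1 → 1 — matches
Only G5 stuck-at-1 reproduces the observed 1.

G5 stuck-at-1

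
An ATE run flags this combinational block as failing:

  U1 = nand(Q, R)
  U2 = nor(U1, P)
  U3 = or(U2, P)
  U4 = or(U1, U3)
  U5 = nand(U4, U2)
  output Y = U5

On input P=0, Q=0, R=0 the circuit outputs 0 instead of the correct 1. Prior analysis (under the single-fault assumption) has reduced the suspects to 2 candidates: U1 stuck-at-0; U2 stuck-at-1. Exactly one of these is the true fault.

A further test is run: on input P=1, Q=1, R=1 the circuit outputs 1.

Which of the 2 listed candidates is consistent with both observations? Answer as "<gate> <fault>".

U1 stuck-at-0

Evaluate each candidate on input P=1, Q=1, R=1:
  U1 stuck-at-0: U1=0 [stuck-at-0], U2=0, U3=1, U4=1, U5=1 → 1 — matches
  U2 stuck-at-1: U1=0, U2=1 [stuck-at-1], U3=1, U4=1, U5=0 → 0 — eliminated
Only U1 stuck-at-0 reproduces the observed 1.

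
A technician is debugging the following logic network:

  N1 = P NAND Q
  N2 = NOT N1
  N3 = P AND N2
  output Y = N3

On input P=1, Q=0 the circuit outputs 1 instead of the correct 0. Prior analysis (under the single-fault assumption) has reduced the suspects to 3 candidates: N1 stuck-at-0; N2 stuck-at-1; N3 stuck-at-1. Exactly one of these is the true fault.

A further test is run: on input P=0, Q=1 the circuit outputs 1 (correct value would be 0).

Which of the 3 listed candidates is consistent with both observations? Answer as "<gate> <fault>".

N3 stuck-at-1

Evaluate each candidate on input P=0, Q=1:
  N1 stuck-at-0: N1=0 [stuck-at-0], N2=1, N3=0 → 0 — eliminated
  N2 stuck-at-1: N1=1, N2=1 [stuck-at-1], N3=0 → 0 — eliminated
  N3 stuck-at-1: N1=1, N2=0, N3=1 [stuck-at-1] → 1 — matches
Only N3 stuck-at-1 reproduces the observed 1.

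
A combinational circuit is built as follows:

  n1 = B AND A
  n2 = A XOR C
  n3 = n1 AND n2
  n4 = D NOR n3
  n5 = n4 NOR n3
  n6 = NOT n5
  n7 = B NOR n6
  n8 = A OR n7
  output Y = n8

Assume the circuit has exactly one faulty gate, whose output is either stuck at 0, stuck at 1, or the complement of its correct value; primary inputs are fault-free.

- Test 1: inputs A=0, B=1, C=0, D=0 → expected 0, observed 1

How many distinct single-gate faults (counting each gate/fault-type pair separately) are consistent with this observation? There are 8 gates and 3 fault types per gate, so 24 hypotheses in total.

4

Fault-free: n1=0, n2=0, n3=0, n4=1, n5=0, n6=1, n7=0, n8=0 → 0. Observed 1.
  n1: none of the 3 fault types match ✗
  n2: none of the 3 fault types match ✗
  n3: none of the 3 fault types match ✗
  n4: none of the 3 fault types match ✗
  n5: none of the 3 fault types match ✗
  n6: none of the 3 fault types match ✗
  n7: stuck-at-1, inverted output ✓; others ✗
  n8: stuck-at-1, inverted output ✓; others ✗
Consistent faults: {n7 stuck-at-1, n7 inverted output, n8 stuck-at-1, n8 inverted output} — 4 in all.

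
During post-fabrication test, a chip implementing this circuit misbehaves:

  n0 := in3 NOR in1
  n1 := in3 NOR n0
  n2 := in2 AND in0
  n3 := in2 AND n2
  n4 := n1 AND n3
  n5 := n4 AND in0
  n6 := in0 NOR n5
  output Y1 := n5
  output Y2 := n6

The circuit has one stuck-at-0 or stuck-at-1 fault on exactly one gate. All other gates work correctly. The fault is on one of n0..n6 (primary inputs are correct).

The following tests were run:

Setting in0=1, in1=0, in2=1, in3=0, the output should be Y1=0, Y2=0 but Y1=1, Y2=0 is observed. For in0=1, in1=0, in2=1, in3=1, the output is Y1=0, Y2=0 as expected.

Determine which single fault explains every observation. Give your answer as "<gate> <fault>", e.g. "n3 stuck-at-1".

n0 stuck-at-0

Fault-free values for test 1 (in0=1, in1=0, in2=1, in3=0): n0=1, n1=0, n2=1, n3=1, n4=0, n5=0, n6=0, giving Y1=0, Y2=0. Observed Y1=1, Y2=0.
Test 1: faults giving observed Y1=1, Y2=0 are {n0 stuck-at-0, n1 stuck-at-1, n4 stuck-at-1, n5 stuck-at-1}.
Test 2 (in0=1, in1=0, in2=1, in3=1): fault-free n0=0, n1=0, n2=1, n3=1, n4=0, n5=0, n6=0 → Y1=0, Y2=0; observed Y1=0, Y2=0. Eliminates n1 stuck-at-1, n4 stuck-at-1, n5 stuck-at-1.
Only n0 stuck-at-0 is consistent with every test.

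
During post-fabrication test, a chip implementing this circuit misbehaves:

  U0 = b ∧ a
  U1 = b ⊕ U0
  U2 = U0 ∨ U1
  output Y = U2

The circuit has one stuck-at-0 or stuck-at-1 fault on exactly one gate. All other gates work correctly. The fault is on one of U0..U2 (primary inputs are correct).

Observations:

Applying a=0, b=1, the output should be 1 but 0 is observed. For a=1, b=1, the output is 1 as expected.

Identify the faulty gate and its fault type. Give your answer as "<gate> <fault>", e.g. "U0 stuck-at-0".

Fault-free values for test 1 (a=0, b=1): U0=0, U1=1, U2=1, giving Y=1. Observed 0.
Test 1: faults giving observed 0 are {U1 stuck-at-0, U2 stuck-at-0}.
Test 2 (a=1, b=1): fault-free U0=1, U1=0, U2=1 → 1; observed 1. Eliminates U2 stuck-at-0.
Only U1 stuck-at-0 is consistent with every test.

U1 stuck-at-0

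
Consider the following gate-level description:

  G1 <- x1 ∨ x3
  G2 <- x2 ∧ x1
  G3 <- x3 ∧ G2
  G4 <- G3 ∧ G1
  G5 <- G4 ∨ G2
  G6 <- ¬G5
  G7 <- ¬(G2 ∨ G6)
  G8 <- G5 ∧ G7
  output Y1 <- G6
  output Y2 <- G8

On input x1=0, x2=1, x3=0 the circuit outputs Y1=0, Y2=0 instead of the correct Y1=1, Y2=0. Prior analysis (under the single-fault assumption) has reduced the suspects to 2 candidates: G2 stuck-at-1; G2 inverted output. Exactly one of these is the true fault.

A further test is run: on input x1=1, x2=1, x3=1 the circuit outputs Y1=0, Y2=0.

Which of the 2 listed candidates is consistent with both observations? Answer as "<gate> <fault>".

Evaluate each candidate on input x1=1, x2=1, x3=1:
  G2 stuck-at-1: G1=1, G2=1 [stuck-at-1], G3=1, G4=1, G5=1, G6=0, G7=0, G8=0 → Y1=0, Y2=0 — matches
  G2 inverted output: G1=1, G2=0 [inverted output], G3=0, G4=0, G5=0, G6=1, G7=0, G8=0 → Y1=1, Y2=0 — eliminated
Only G2 stuck-at-1 reproduces the observed Y1=0, Y2=0.

G2 stuck-at-1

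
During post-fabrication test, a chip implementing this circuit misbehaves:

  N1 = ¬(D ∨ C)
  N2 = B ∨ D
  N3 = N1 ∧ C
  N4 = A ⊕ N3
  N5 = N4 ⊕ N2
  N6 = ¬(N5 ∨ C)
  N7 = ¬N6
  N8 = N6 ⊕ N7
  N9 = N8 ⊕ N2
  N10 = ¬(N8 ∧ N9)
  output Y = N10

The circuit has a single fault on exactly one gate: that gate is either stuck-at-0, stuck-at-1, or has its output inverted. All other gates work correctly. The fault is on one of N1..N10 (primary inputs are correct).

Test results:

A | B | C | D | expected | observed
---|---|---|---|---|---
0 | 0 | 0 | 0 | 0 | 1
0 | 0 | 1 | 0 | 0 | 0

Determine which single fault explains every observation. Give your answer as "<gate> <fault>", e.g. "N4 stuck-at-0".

N7 stuck-at-1

Fault-free values for test 1 (A=0, B=0, C=0, D=0): N1=1, N2=0, N3=0, N4=0, N5=0, N6=1, N7=0, N8=1, N9=1, N10=0, giving Y=0. Observed 1.
Test 1: faults giving observed 1 are {N2 stuck-at-1, N2 inverted output, N7 stuck-at-1, N7 inverted output, N8 stuck-at-0, N8 inverted output, N9 stuck-at-0, N9 inverted output, N10 stuck-at-1, N10 inverted output}.
Test 2 (A=0, B=0, C=1, D=0): fault-free N1=0, N2=0, N3=0, N4=0, N5=0, N6=0, N7=1, N8=1, N9=1, N10=0 → 0; observed 0. Eliminates N2 stuck-at-1, N2 inverted output, N7 inverted output, N8 stuck-at-0, N8 inverted output, N9 stuck-at-0, N9 inverted output, N10 stuck-at-1, N10 inverted output.
Only N7 stuck-at-1 is consistent with every test.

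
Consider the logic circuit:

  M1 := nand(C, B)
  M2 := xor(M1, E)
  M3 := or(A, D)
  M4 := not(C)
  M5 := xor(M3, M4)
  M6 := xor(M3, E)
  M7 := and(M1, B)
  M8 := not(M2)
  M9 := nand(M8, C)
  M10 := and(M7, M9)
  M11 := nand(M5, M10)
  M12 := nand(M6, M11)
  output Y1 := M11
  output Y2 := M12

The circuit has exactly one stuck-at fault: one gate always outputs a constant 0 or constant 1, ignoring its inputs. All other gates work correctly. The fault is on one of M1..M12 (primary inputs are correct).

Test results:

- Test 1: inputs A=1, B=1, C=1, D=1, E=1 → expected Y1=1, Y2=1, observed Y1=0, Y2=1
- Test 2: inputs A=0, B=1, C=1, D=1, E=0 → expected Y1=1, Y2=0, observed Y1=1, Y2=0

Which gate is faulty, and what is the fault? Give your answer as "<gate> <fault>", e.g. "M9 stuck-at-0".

Fault-free values for test 1 (A=1, B=1, C=1, D=1, E=1): M1=0, M2=1, M3=1, M4=0, M5=1, M6=0, M7=0, M8=0, M9=1, M10=0, M11=1, M12=1, giving Y1=1, Y2=1. Observed Y1=0, Y2=1.
Test 1: faults giving observed Y1=0, Y2=1 are {M7 stuck-at-1, M10 stuck-at-1, M11 stuck-at-0}.
Test 2 (A=0, B=1, C=1, D=1, E=0): fault-free M1=0, M2=0, M3=1, M4=0, M5=1, M6=1, M7=0, M8=1, M9=0, M10=0, M11=1, M12=0 → Y1=1, Y2=0; observed Y1=1, Y2=0. Eliminates M10 stuck-at-1, M11 stuck-at-0.
Only M7 stuck-at-1 is consistent with every test.

M7 stuck-at-1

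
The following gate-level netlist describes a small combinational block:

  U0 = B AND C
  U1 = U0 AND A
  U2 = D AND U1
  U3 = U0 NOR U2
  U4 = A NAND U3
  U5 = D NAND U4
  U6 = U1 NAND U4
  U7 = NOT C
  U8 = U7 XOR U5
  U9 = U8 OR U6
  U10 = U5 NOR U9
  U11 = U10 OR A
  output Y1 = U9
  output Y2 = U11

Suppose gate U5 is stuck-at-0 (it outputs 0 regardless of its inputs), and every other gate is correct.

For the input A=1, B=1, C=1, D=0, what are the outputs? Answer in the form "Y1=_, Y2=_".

Propagate with U5 forced: U0=1, U1=1, U2=0, U3=0, U4=1, U5=0 [stuck-at-0], U6=0, U7=0, U8=0, U9=0, U10=1, U11=1.
So the outputs are Y1=0, Y2=1. (Without the fault they would be Y1=1, Y2=1.)

Y1=0, Y2=1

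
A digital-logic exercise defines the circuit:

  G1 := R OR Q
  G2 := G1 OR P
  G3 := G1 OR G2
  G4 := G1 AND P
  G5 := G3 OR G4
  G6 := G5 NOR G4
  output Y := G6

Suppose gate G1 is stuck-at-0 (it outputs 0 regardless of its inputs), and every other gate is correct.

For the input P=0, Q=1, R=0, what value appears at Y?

Propagate with G1 forced: G1=0 [stuck-at-0], G2=0, G3=0, G4=0, G5=0, G6=1.
So Y = 1. (Without the fault it would be 0.)

1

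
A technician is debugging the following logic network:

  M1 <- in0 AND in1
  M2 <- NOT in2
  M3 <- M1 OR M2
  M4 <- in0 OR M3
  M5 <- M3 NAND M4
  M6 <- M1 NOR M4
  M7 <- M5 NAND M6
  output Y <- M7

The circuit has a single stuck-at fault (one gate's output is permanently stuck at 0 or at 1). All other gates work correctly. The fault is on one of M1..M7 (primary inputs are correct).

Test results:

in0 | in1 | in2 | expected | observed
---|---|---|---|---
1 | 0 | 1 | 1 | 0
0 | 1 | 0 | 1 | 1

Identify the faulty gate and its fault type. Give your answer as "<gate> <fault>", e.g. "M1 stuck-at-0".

Fault-free values for test 1 (in0=1, in1=0, in2=1): M1=0, M2=0, M3=0, M4=1, M5=1, M6=0, M7=1, giving Y=1. Observed 0.
Test 1: faults giving observed 0 are {M4 stuck-at-0, M6 stuck-at-1, M7 stuck-at-0}.
Test 2 (in0=0, in1=1, in2=0): fault-free M1=0, M2=1, M3=1, M4=1, M5=0, M6=0, M7=1 → 1; observed 1. Eliminates M4 stuck-at-0, M7 stuck-at-0.
Only M6 stuck-at-1 is consistent with every test.

M6 stuck-at-1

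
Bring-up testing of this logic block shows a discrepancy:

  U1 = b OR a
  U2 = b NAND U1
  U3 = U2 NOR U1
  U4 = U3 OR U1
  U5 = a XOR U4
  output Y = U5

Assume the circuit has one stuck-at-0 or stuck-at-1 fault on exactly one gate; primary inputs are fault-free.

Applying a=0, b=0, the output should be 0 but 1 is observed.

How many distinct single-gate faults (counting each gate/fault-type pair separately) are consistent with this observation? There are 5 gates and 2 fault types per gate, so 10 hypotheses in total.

5

Fault-free: U1=0, U2=1, U3=0, U4=0, U5=0 → 0. Observed 1.
  U1 stuck-at-0: output 0 ✗
  U1 stuck-at-1: output 1 ✓
  U2 stuck-at-0: output 1 ✓
  U2 stuck-at-1: output 0 ✗
  U3 stuck-at-0: output 0 ✗
  U3 stuck-at-1: output 1 ✓
  U4 stuck-at-0: output 0 ✗
  U4 stuck-at-1: output 1 ✓
  U5 stuck-at-0: output 0 ✗
  U5 stuck-at-1: output 1 ✓
Consistent faults: {U1 stuck-at-1, U2 stuck-at-0, U3 stuck-at-1, U4 stuck-at-1, U5 stuck-at-1} — 5 in all.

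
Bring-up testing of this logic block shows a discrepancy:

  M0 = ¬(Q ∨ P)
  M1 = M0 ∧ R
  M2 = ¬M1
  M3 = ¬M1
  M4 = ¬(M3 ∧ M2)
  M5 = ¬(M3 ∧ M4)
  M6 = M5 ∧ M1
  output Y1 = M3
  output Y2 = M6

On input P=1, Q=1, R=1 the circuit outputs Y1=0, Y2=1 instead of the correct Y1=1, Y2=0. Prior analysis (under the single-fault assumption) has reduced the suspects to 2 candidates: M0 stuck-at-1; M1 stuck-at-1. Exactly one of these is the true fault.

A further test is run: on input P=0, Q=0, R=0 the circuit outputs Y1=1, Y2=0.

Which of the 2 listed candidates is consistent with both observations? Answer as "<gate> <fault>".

M0 stuck-at-1

Evaluate each candidate on input P=0, Q=0, R=0:
  M0 stuck-at-1: M0=1 [stuck-at-1], M1=0, M2=1, M3=1, M4=0, M5=1, M6=0 → Y1=1, Y2=0 — matches
  M1 stuck-at-1: M0=1, M1=1 [stuck-at-1], M2=0, M3=0, M4=1, M5=1, M6=1 → Y1=0, Y2=1 — eliminated
Only M0 stuck-at-1 reproduces the observed Y1=1, Y2=0.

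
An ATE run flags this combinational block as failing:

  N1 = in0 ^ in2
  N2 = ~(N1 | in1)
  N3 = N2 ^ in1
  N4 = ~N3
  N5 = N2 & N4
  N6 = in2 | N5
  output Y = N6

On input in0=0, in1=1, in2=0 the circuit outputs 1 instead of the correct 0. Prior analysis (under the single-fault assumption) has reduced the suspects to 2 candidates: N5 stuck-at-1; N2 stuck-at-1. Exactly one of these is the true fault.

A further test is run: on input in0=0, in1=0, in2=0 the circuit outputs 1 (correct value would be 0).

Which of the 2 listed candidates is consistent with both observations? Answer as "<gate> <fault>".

N5 stuck-at-1

Evaluate each candidate on input in0=0, in1=0, in2=0:
  N5 stuck-at-1: N1=0, N2=1, N3=1, N4=0, N5=1 [stuck-at-1], N6=1 → 1 — matches
  N2 stuck-at-1: N1=0, N2=1 [stuck-at-1], N3=1, N4=0, N5=0, N6=0 → 0 — eliminated
Only N5 stuck-at-1 reproduces the observed 1.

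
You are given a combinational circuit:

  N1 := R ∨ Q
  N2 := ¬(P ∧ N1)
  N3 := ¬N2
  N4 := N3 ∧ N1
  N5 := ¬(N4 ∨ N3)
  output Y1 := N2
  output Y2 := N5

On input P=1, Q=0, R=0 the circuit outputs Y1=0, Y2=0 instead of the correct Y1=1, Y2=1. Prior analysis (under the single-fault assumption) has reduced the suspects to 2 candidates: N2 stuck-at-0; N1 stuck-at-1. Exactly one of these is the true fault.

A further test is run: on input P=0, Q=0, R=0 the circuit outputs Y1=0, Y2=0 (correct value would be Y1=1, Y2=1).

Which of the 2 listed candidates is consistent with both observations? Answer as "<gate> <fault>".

Evaluate each candidate on input P=0, Q=0, R=0:
  N2 stuck-at-0: N1=0, N2=0 [stuck-at-0], N3=1, N4=0, N5=0 → Y1=0, Y2=0 — matches
  N1 stuck-at-1: N1=1 [stuck-at-1], N2=1, N3=0, N4=0, N5=1 → Y1=1, Y2=1 — eliminated
Only N2 stuck-at-0 reproduces the observed Y1=0, Y2=0.

N2 stuck-at-0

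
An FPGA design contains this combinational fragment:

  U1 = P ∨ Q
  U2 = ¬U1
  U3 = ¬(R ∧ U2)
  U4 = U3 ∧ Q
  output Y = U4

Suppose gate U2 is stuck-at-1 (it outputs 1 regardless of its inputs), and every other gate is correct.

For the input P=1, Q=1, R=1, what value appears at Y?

0

Propagate with U2 forced: U1=1, U2=1 [stuck-at-1], U3=0, U4=0.
So Y = 0. (Without the fault it would be 1.)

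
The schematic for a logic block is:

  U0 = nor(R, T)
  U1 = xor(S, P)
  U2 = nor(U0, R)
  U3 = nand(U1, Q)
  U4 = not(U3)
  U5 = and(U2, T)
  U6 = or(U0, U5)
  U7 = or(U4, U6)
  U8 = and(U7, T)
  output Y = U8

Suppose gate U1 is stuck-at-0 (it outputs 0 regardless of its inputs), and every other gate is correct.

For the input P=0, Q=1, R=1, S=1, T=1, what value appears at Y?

Propagate with U1 forced: U0=0, U1=0 [stuck-at-0], U2=0, U3=1, U4=0, U5=0, U6=0, U7=0, U8=0.
So Y = 0. (Without the fault it would be 1.)

0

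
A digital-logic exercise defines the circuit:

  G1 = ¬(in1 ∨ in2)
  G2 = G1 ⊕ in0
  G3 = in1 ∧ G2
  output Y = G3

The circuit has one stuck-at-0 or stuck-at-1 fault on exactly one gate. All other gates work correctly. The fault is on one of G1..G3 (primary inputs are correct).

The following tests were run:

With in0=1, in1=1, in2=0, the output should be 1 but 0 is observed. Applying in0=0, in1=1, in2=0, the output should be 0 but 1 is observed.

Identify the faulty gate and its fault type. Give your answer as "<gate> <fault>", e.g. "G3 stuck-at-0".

G1 stuck-at-1

Fault-free values for test 1 (in0=1, in1=1, in2=0): G1=0, G2=1, G3=1, giving Y=1. Observed 0.
Test 1: faults giving observed 0 are {G1 stuck-at-1, G2 stuck-at-0, G3 stuck-at-0}.
Test 2 (in0=0, in1=1, in2=0): fault-free G1=0, G2=0, G3=0 → 0; observed 1. Eliminates G2 stuck-at-0, G3 stuck-at-0.
Only G1 stuck-at-1 is consistent with every test.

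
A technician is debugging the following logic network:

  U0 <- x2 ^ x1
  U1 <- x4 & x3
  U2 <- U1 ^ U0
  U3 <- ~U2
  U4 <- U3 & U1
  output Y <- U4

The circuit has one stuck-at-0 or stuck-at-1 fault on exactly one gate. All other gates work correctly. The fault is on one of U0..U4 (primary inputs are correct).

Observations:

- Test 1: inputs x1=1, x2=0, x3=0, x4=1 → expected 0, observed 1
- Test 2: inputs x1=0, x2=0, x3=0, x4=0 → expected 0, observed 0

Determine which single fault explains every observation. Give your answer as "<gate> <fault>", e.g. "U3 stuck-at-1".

Fault-free values for test 1 (x1=1, x2=0, x3=0, x4=1): U0=1, U1=0, U2=1, U3=0, U4=0, giving Y=0. Observed 1.
Test 1: faults giving observed 1 are {U1 stuck-at-1, U4 stuck-at-1}.
Test 2 (x1=0, x2=0, x3=0, x4=0): fault-free U0=0, U1=0, U2=0, U3=1, U4=0 → 0; observed 0. Eliminates U4 stuck-at-1.
Only U1 stuck-at-1 is consistent with every test.

U1 stuck-at-1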